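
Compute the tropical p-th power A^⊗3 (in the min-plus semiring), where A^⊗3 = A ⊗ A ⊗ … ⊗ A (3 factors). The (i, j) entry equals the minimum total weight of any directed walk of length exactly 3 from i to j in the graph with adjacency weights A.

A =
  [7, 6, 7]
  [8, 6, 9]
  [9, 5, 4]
A^⊗3 =
  [20, 16, 15]
  [20, 18, 17]
  [17, 13, 12]

Each entry (A^⊗3)_ij equals the minimum over all length-3 walks i = v_0 → v_1 → … → v_3 = j of Σ_t A[v_t][v_{t+1}]. For example, for (i, j) = (0, 2) we minimise over 9 possible intermediate vertex sequences; the minimum is 15, attained along the walk 0 → 2 → 2 → 2.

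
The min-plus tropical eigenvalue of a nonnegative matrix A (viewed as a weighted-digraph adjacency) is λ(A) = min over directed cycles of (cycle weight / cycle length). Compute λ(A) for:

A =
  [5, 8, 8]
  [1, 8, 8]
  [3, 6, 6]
λ(A) = 9/2

Enumerate directed cycles and compute their means (weight / length). Sample:
  cycle 0 → 0: weight = 5, length = 1, mean = 5/1 ≈ 5.000
  cycle 1 → 1: weight = 8, length = 1, mean = 8/1 ≈ 8.000
  cycle 2 → 2: weight = 6, length = 1, mean = 6/1 ≈ 6.000
  cycle 0 → 1 → 0: weight = 9, length = 2, mean = 9/2 ≈ 4.500
  cycle 0 → 2 → 0: weight = 11, length = 2, mean = 11/2 ≈ 5.500
  cycle 1 → 0 → 1: weight = 9, length = 2, mean = 9/2 ≈ 4.500
Minimum mean = 4.500, attained e.g. along the cycle 0 → 1 → 0 with weight 9 and length 2. So λ(A) = 9/2 = 9/2.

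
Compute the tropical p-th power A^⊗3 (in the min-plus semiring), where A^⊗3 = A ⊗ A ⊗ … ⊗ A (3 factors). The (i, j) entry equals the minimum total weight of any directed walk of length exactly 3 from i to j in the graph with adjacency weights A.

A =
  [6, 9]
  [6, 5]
A^⊗3 =
  [18, 19]
  [16, 15]

Each entry (A^⊗3)_ij equals the minimum over all length-3 walks i = v_0 → v_1 → … → v_3 = j of Σ_t A[v_t][v_{t+1}]. For example, for (i, j) = (0, 1) we minimise over 4 possible intermediate vertex sequences; the minimum is 19, attained along the walk 0 → 1 → 1 → 1.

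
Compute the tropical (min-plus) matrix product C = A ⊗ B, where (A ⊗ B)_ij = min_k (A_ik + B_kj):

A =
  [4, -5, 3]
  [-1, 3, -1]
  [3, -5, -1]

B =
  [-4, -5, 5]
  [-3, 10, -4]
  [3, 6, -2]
A ⊗ B =
  [-8, -1, -9]
  [-5, -6, -3]
  [-8, -2, -9]

Apply the min-plus product entry-by-entry:
  C[0][0] = min over k of (A[0][0] + B[0][0] = 4 + -4 = 0, A[0][1] + B[1][0] = -5 + -3 = -8, A[0][2] + B[2][0] = 3 + 3 = 6) = -8 (attained at k = 1)
  C[0][1] = min over k of (A[0][0] + B[0][1] = 4 + -5 = -1, A[0][1] + B[1][1] = -5 + 10 = 5, A[0][2] + B[2][1] = 3 + 6 = 9) = -1 (attained at k = 0)
  C[0][2] = min over k of (A[0][0] + B[0][2] = 4 + 5 = 9, A[0][1] + B[1][2] = -5 + -4 = -9, A[0][2] + B[2][2] = 3 + -2 = 1) = -9 (attained at k = 1)
  C[1][0] = min over k of (A[1][0] + B[0][0] = -1 + -4 = -5, A[1][1] + B[1][0] = 3 + -3 = 0, A[1][2] + B[2][0] = -1 + 3 = 2) = -5 (attained at k = 0)
  C[1][1] = min over k of (A[1][0] + B[0][1] = -1 + -5 = -6, A[1][1] + B[1][1] = 3 + 10 = 13, A[1][2] + B[2][1] = -1 + 6 = 5) = -6 (attained at k = 0)
  C[1][2] = min over k of (A[1][0] + B[0][2] = -1 + 5 = 4, A[1][1] + B[1][2] = 3 + -4 = -1, A[1][2] + B[2][2] = -1 + -2 = -3) = -3 (attained at k = 2)
  C[2][0] = min over k of (A[2][0] + B[0][0] = 3 + -4 = -1, A[2][1] + B[1][0] = -5 + -3 = -8, A[2][2] + B[2][0] = -1 + 3 = 2) = -8 (attained at k = 1)
  C[2][1] = min over k of (A[2][0] + B[0][1] = 3 + -5 = -2, A[2][1] + B[1][1] = -5 + 10 = 5, A[2][2] + B[2][1] = -1 + 6 = 5) = -2 (attained at k = 0)
  C[2][2] = min over k of (A[2][0] + B[0][2] = 3 + 5 = 8, A[2][1] + B[1][2] = -5 + -4 = -9, A[2][2] + B[2][2] = -1 + -2 = -3) = -9 (attained at k = 1)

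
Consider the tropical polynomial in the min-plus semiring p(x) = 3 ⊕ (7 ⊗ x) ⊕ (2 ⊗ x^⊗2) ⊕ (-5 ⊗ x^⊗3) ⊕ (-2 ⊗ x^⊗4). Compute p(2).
p(2) = 1

A tropical monomial a ⊗ x^⊗i evaluates to a + i · x. Evaluating each term at x = 2:
  Term 0 contributes 3 + 0 · 2 = 3
  Term 1 contributes 7 + 1 · 2 = 9
  Term 2 contributes 2 + 2 · 2 = 6
  Term 3 contributes -5 + 3 · 2 = 1
  Term 4 contributes -2 + 4 · 2 = 6
p(2) = ⊕ of these = min[3, 9, 6, 1, 6] = 1.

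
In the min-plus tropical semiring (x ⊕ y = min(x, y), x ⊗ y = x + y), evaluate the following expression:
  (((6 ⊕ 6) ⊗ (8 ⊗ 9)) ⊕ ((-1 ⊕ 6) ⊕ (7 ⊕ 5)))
(((6 ⊕ 6) ⊗ (8 ⊗ 9)) ⊕ ((-1 ⊕ 6) ⊕ (7 ⊕ 5))) = -1

Expand innermost to outermost. Recall ⊕ takes the minimum of its arguments and ⊗ takes their sum. Working out the expression (((6 ⊕ 6) ⊗ (8 ⊗ 9)) ⊕ ((-1 ⊕ 6) ⊕ (7 ⊕ 5))) gives -1.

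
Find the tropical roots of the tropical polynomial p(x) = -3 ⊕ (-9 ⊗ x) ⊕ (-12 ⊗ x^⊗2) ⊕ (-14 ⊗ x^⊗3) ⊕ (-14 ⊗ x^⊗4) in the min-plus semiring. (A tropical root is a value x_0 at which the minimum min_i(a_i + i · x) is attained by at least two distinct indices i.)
Roots: {0, 2, 3, 6}

Each tropical root is a break point of the lower envelope of the lines y = a_i + i · x (there are 5 lines, with slopes 0, 1, ..., 4). Only the lines that attain the minimum somewhere contribute to roots; other lines are dominated. Here the surviving (envelope) indices are i = 4, i = 3, i = 2, i = 1, i = 0.
Intersections between consecutive envelope lines give the roots: for adjacent envelope indices i < j the intersection is x = (a_i − a_j) / (j − i). Reading off the sorted break points: {0, 2, 3, 6}.
Verification: at each break x_0, at least two indices attain the minimum of min_i(a_i + i · x_0).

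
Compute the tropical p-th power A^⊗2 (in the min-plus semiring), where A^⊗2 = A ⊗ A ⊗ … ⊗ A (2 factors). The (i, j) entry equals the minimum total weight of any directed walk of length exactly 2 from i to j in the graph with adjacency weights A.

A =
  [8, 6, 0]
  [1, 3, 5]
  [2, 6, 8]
A^⊗2 =
  [2, 6, 8]
  [4, 6, 1]
  [7, 8, 2]

Each entry (A^⊗2)_ij equals the minimum over all length-2 walks i = v_0 → v_1 → … → v_2 = j of Σ_t A[v_t][v_{t+1}]. For example, for (i, j) = (0, 2) we minimise over 3 possible intermediate vertex sequences; the minimum is 8, attained along the walk 0 → 0 → 2.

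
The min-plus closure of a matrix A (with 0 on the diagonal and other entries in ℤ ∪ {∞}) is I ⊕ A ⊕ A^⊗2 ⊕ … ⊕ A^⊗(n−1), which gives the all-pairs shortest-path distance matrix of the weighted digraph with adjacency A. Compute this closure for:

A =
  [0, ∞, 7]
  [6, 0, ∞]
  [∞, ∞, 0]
Closure =
  [0, ∞, 7]
  [6, 0, 13]
  [∞, ∞, 0]

This is the Floyd-Warshall all-pairs shortest-path computation. For each intermediate vertex k = 0, 1, …, 2, update dist[i][j] ← min(dist[i][j], dist[i][k] + dist[k][j]). The final matrix gives, for each (i, j), the minimum total weight of any directed path from i to j (possibly empty when i = j).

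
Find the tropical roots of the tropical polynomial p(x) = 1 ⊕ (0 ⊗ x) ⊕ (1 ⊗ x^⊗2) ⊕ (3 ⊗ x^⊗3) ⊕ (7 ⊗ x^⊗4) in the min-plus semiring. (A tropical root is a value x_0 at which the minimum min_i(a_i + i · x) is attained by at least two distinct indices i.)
Roots: {-4, -2, -1, 1}

Each tropical root is a break point of the lower envelope of the lines y = a_i + i · x (there are 5 lines, with slopes 0, 1, ..., 4). Only the lines that attain the minimum somewhere contribute to roots; other lines are dominated. Here the surviving (envelope) indices are i = 4, i = 3, i = 2, i = 1, i = 0.
Intersections between consecutive envelope lines give the roots: for adjacent envelope indices i < j the intersection is x = (a_i − a_j) / (j − i). Reading off the sorted break points: {-4, -2, -1, 1}.
Verification: at each break x_0, at least two indices attain the minimum of min_i(a_i + i · x_0).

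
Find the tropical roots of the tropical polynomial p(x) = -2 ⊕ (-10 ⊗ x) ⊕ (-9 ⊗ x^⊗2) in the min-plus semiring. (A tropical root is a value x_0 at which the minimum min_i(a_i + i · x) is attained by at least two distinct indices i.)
Roots: {-1, 8}

Each tropical root is a break point of the lower envelope of the lines y = a_i + i · x (there are 3 lines, with slopes 0, 1, ..., 2). Only the lines that attain the minimum somewhere contribute to roots; other lines are dominated. Here the surviving (envelope) indices are i = 2, i = 1, i = 0.
Intersections between consecutive envelope lines give the roots: for adjacent envelope indices i < j the intersection is x = (a_i − a_j) / (j − i). Reading off the sorted break points: {-1, 8}.
Verification: at each break x_0, at least two indices attain the minimum of min_i(a_i + i · x_0).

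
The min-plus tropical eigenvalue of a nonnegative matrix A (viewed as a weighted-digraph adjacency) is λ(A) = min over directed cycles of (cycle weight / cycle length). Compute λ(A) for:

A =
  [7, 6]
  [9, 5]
λ(A) = 5

Enumerate directed cycles and compute their means (weight / length). Sample:
  cycle 0 → 0: weight = 7, length = 1, mean = 7/1 ≈ 7.000
  cycle 1 → 1: weight = 5, length = 1, mean = 5/1 ≈ 5.000
  cycle 0 → 1 → 0: weight = 15, length = 2, mean = 15/2 ≈ 7.500
  cycle 1 → 0 → 1: weight = 15, length = 2, mean = 15/2 ≈ 7.500
Minimum mean = 5.000, attained e.g. along the cycle 1 → 1 with weight 5 and length 1. So λ(A) = 5/1 = 5.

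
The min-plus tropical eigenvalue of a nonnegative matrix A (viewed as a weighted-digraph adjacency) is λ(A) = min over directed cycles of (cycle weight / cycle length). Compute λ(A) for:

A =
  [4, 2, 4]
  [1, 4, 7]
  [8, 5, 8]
λ(A) = 3/2

Enumerate directed cycles and compute their means (weight / length). Sample:
  cycle 0 → 0: weight = 4, length = 1, mean = 4/1 ≈ 4.000
  cycle 1 → 1: weight = 4, length = 1, mean = 4/1 ≈ 4.000
  cycle 2 → 2: weight = 8, length = 1, mean = 8/1 ≈ 8.000
  cycle 0 → 1 → 0: weight = 3, length = 2, mean = 3/2 ≈ 1.500
  cycle 0 → 2 → 0: weight = 12, length = 2, mean = 12/2 ≈ 6.000
  cycle 1 → 0 → 1: weight = 3, length = 2, mean = 3/2 ≈ 1.500
Minimum mean = 1.500, attained e.g. along the cycle 0 → 1 → 0 with weight 3 and length 2. So λ(A) = 3/2 = 3/2.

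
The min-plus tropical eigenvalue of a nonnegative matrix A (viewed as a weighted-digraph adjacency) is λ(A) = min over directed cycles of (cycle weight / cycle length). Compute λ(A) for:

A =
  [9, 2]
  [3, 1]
λ(A) = 1

Enumerate directed cycles and compute their means (weight / length). Sample:
  cycle 0 → 0: weight = 9, length = 1, mean = 9/1 ≈ 9.000
  cycle 1 → 1: weight = 1, length = 1, mean = 1/1 ≈ 1.000
  cycle 0 → 1 → 0: weight = 5, length = 2, mean = 5/2 ≈ 2.500
  cycle 1 → 0 → 1: weight = 5, length = 2, mean = 5/2 ≈ 2.500
Minimum mean = 1.000, attained e.g. along the cycle 1 → 1 with weight 1 and length 1. So λ(A) = 1/1 = 1.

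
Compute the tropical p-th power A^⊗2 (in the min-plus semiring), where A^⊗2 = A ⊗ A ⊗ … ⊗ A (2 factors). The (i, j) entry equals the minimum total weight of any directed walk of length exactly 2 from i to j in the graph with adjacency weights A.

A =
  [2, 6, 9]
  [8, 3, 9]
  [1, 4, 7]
A^⊗2 =
  [4, 8, 11]
  [10, 6, 12]
  [3, 7, 10]

Each entry (A^⊗2)_ij equals the minimum over all length-2 walks i = v_0 → v_1 → … → v_2 = j of Σ_t A[v_t][v_{t+1}]. For example, for (i, j) = (0, 2) we minimise over 3 possible intermediate vertex sequences; the minimum is 11, attained along the walk 0 → 0 → 2.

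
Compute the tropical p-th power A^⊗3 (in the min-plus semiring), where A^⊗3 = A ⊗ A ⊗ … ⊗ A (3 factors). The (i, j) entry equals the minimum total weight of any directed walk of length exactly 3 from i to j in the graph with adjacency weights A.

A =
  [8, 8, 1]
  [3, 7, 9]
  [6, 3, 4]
A^⊗3 =
  [7, 8, 8]
  [10, 7, 8]
  [10, 10, 7]

Each entry (A^⊗3)_ij equals the minimum over all length-3 walks i = v_0 → v_1 → … → v_3 = j of Σ_t A[v_t][v_{t+1}]. For example, for (i, j) = (0, 2) we minimise over 9 possible intermediate vertex sequences; the minimum is 8, attained along the walk 0 → 2 → 0 → 2.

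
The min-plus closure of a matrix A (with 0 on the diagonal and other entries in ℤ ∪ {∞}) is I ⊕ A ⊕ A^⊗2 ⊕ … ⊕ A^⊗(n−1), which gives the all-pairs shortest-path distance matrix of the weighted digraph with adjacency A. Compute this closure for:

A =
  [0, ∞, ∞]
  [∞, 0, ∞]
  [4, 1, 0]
Closure =
  [0, ∞, ∞]
  [∞, 0, ∞]
  [4, 1, 0]

This is the Floyd-Warshall all-pairs shortest-path computation. For each intermediate vertex k = 0, 1, …, 2, update dist[i][j] ← min(dist[i][j], dist[i][k] + dist[k][j]). The final matrix gives, for each (i, j), the minimum total weight of any directed path from i to j (possibly empty when i = j).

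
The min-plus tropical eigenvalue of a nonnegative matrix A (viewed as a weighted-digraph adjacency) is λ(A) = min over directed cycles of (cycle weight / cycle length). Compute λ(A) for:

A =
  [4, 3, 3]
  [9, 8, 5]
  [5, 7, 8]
λ(A) = 4

Enumerate directed cycles and compute their means (weight / length). Sample:
  cycle 0 → 0: weight = 4, length = 1, mean = 4/1 ≈ 4.000
  cycle 1 → 1: weight = 8, length = 1, mean = 8/1 ≈ 8.000
  cycle 2 → 2: weight = 8, length = 1, mean = 8/1 ≈ 8.000
  cycle 0 → 1 → 0: weight = 12, length = 2, mean = 12/2 ≈ 6.000
  cycle 0 → 2 → 0: weight = 8, length = 2, mean = 8/2 ≈ 4.000
  cycle 1 → 0 → 1: weight = 12, length = 2, mean = 12/2 ≈ 6.000
Minimum mean = 4.000, attained e.g. along the cycle 0 → 0 with weight 4 and length 1. So λ(A) = 4/1 = 4.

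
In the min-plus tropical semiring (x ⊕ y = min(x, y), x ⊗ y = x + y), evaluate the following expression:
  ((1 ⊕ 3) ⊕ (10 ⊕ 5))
((1 ⊕ 3) ⊕ (10 ⊕ 5)) = 1

Expand innermost to outermost. Recall ⊕ takes the minimum of its arguments and ⊗ takes their sum. Working out the expression ((1 ⊕ 3) ⊕ (10 ⊕ 5)) gives 1.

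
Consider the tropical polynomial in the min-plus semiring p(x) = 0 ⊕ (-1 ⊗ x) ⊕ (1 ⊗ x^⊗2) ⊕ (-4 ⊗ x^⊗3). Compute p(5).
p(5) = 0

A tropical monomial a ⊗ x^⊗i evaluates to a + i · x. Evaluating each term at x = 5:
  Term 0 contributes 0 + 0 · 5 = 0
  Term 1 contributes -1 + 1 · 5 = 4
  Term 2 contributes 1 + 2 · 5 = 11
  Term 3 contributes -4 + 3 · 5 = 11
p(5) = ⊕ of these = min[0, 4, 11, 11] = 0.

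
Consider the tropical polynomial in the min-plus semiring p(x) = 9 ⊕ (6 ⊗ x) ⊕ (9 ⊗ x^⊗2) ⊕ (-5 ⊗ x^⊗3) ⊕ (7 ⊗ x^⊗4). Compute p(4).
p(4) = 7

A tropical monomial a ⊗ x^⊗i evaluates to a + i · x. Evaluating each term at x = 4:
  Term 0 contributes 9 + 0 · 4 = 9
  Term 1 contributes 6 + 1 · 4 = 10
  Term 2 contributes 9 + 2 · 4 = 17
  Term 3 contributes -5 + 3 · 4 = 7
  Term 4 contributes 7 + 4 · 4 = 23
p(4) = ⊕ of these = min[9, 10, 17, 7, 23] = 7.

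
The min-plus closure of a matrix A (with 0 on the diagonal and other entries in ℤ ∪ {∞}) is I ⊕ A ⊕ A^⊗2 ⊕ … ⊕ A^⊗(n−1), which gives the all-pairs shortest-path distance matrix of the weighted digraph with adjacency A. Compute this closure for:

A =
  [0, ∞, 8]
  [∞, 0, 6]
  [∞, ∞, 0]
Closure =
  [0, ∞, 8]
  [∞, 0, 6]
  [∞, ∞, 0]

This is the Floyd-Warshall all-pairs shortest-path computation. For each intermediate vertex k = 0, 1, …, 2, update dist[i][j] ← min(dist[i][j], dist[i][k] + dist[k][j]). The final matrix gives, for each (i, j), the minimum total weight of any directed path from i to j (possibly empty when i = j).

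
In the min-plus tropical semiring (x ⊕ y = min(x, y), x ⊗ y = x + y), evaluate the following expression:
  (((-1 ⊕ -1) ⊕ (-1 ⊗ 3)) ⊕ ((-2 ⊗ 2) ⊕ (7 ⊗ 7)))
(((-1 ⊕ -1) ⊕ (-1 ⊗ 3)) ⊕ ((-2 ⊗ 2) ⊕ (7 ⊗ 7))) = -1

Expand innermost to outermost. Recall ⊕ takes the minimum of its arguments and ⊗ takes their sum. Working out the expression (((-1 ⊕ -1) ⊕ (-1 ⊗ 3)) ⊕ ((-2 ⊗ 2) ⊕ (7 ⊗ 7))) gives -1.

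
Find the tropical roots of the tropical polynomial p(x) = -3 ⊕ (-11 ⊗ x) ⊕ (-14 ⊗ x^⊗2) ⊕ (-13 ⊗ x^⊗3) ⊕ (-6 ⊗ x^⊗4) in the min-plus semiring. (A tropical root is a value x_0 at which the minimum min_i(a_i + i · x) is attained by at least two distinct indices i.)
Roots: {-7, -1, 3, 8}

Each tropical root is a break point of the lower envelope of the lines y = a_i + i · x (there are 5 lines, with slopes 0, 1, ..., 4). Only the lines that attain the minimum somewhere contribute to roots; other lines are dominated. Here the surviving (envelope) indices are i = 4, i = 3, i = 2, i = 1, i = 0.
Intersections between consecutive envelope lines give the roots: for adjacent envelope indices i < j the intersection is x = (a_i − a_j) / (j − i). Reading off the sorted break points: {-7, -1, 3, 8}.
Verification: at each break x_0, at least two indices attain the minimum of min_i(a_i + i · x_0).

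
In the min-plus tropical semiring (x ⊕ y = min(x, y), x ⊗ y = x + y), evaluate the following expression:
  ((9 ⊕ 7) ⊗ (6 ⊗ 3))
((9 ⊕ 7) ⊗ (6 ⊗ 3)) = 16

Expand innermost to outermost. Recall ⊕ takes the minimum of its arguments and ⊗ takes their sum. Working out the expression ((9 ⊕ 7) ⊗ (6 ⊗ 3)) gives 16.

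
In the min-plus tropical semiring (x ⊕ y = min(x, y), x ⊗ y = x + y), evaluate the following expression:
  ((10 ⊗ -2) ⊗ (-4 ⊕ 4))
((10 ⊗ -2) ⊗ (-4 ⊕ 4)) = 4

Expand innermost to outermost. Recall ⊕ takes the minimum of its arguments and ⊗ takes their sum. Working out the expression ((10 ⊗ -2) ⊗ (-4 ⊕ 4)) gives 4.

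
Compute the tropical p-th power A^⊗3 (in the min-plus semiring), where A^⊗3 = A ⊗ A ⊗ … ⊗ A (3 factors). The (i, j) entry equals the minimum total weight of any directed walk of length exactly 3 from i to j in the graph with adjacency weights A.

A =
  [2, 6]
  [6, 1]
A^⊗3 =
  [6, 8]
  [8, 3]

Each entry (A^⊗3)_ij equals the minimum over all length-3 walks i = v_0 → v_1 → … → v_3 = j of Σ_t A[v_t][v_{t+1}]. For example, for (i, j) = (0, 1) we minimise over 4 possible intermediate vertex sequences; the minimum is 8, attained along the walk 0 → 1 → 1 → 1.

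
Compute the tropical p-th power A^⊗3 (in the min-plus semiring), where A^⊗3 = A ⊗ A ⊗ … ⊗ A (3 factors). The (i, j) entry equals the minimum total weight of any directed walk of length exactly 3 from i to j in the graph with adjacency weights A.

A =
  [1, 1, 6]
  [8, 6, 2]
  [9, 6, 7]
A^⊗3 =
  [3, 3, 4]
  [10, 10, 10]
  [11, 11, 12]

Each entry (A^⊗3)_ij equals the minimum over all length-3 walks i = v_0 → v_1 → … → v_3 = j of Σ_t A[v_t][v_{t+1}]. For example, for (i, j) = (0, 2) we minimise over 9 possible intermediate vertex sequences; the minimum is 4, attained along the walk 0 → 0 → 1 → 2.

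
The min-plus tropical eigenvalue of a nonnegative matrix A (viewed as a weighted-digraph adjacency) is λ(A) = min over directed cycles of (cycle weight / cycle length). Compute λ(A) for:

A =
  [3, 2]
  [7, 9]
λ(A) = 3

Enumerate directed cycles and compute their means (weight / length). Sample:
  cycle 0 → 0: weight = 3, length = 1, mean = 3/1 ≈ 3.000
  cycle 1 → 1: weight = 9, length = 1, mean = 9/1 ≈ 9.000
  cycle 0 → 1 → 0: weight = 9, length = 2, mean = 9/2 ≈ 4.500
  cycle 1 → 0 → 1: weight = 9, length = 2, mean = 9/2 ≈ 4.500
Minimum mean = 3.000, attained e.g. along the cycle 0 → 0 with weight 3 and length 1. So λ(A) = 3/1 = 3.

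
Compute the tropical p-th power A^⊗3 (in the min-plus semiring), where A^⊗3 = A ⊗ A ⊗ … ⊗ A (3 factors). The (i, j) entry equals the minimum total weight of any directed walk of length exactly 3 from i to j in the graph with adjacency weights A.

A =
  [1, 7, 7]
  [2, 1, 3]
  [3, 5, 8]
A^⊗3 =
  [3, 9, 9]
  [4, 3, 5]
  [5, 7, 9]

Each entry (A^⊗3)_ij equals the minimum over all length-3 walks i = v_0 → v_1 → … → v_3 = j of Σ_t A[v_t][v_{t+1}]. For example, for (i, j) = (0, 2) we minimise over 9 possible intermediate vertex sequences; the minimum is 9, attained along the walk 0 → 0 → 0 → 2.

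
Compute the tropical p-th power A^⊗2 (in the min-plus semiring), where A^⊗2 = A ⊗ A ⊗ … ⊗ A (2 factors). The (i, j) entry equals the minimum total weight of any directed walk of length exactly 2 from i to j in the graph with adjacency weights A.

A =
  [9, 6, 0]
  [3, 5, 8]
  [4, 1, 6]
A^⊗2 =
  [4, 1, 6]
  [8, 9, 3]
  [4, 6, 4]

Each entry (A^⊗2)_ij equals the minimum over all length-2 walks i = v_0 → v_1 → … → v_2 = j of Σ_t A[v_t][v_{t+1}]. For example, for (i, j) = (0, 2) we minimise over 3 possible intermediate vertex sequences; the minimum is 6, attained along the walk 0 → 2 → 2.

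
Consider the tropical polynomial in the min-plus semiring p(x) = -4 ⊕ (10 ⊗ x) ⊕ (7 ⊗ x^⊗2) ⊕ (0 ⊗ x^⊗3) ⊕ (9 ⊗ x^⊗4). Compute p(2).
p(2) = -4

A tropical monomial a ⊗ x^⊗i evaluates to a + i · x. Evaluating each term at x = 2:
  Term 0 contributes -4 + 0 · 2 = -4
  Term 1 contributes 10 + 1 · 2 = 12
  Term 2 contributes 7 + 2 · 2 = 11
  Term 3 contributes 0 + 3 · 2 = 6
  Term 4 contributes 9 + 4 · 2 = 17
p(2) = ⊕ of these = min[-4, 12, 11, 6, 17] = -4.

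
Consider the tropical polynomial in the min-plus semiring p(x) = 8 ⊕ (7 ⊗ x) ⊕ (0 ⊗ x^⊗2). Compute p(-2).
p(-2) = -4

A tropical monomial a ⊗ x^⊗i evaluates to a + i · x. Evaluating each term at x = -2:
  Term 0 contributes 8 + 0 · -2 = 8
  Term 1 contributes 7 + 1 · -2 = 5
  Term 2 contributes 0 + 2 · -2 = -4
p(-2) = ⊕ of these = min[8, 5, -4] = -4.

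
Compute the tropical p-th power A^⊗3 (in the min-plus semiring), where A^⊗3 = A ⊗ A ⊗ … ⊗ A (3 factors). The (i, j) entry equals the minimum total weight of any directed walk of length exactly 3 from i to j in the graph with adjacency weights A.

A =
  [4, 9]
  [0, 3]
A^⊗3 =
  [12, 15]
  [6, 9]

Each entry (A^⊗3)_ij equals the minimum over all length-3 walks i = v_0 → v_1 → … → v_3 = j of Σ_t A[v_t][v_{t+1}]. For example, for (i, j) = (0, 1) we minimise over 4 possible intermediate vertex sequences; the minimum is 15, attained along the walk 0 → 1 → 1 → 1.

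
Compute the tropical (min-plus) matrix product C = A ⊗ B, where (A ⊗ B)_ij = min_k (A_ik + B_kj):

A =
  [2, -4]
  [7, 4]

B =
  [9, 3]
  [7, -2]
A ⊗ B =
  [3, -6]
  [11, 2]

Apply the min-plus product entry-by-entry:
  C[0][0] = min over k of (A[0][0] + B[0][0] = 2 + 9 = 11, A[0][1] + B[1][0] = -4 + 7 = 3) = 3 (attained at k = 1)
  C[0][1] = min over k of (A[0][0] + B[0][1] = 2 + 3 = 5, A[0][1] + B[1][1] = -4 + -2 = -6) = -6 (attained at k = 1)
  C[1][0] = min over k of (A[1][0] + B[0][0] = 7 + 9 = 16, A[1][1] + B[1][0] = 4 + 7 = 11) = 11 (attained at k = 1)
  C[1][1] = min over k of (A[1][0] + B[0][1] = 7 + 3 = 10, A[1][1] + B[1][1] = 4 + -2 = 2) = 2 (attained at k = 1)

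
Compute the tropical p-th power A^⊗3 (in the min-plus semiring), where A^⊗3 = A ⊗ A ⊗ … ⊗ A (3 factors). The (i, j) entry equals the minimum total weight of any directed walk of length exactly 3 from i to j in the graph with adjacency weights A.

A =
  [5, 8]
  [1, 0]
A^⊗3 =
  [9, 8]
  [1, 0]

Each entry (A^⊗3)_ij equals the minimum over all length-3 walks i = v_0 → v_1 → … → v_3 = j of Σ_t A[v_t][v_{t+1}]. For example, for (i, j) = (0, 1) we minimise over 4 possible intermediate vertex sequences; the minimum is 8, attained along the walk 0 → 1 → 1 → 1.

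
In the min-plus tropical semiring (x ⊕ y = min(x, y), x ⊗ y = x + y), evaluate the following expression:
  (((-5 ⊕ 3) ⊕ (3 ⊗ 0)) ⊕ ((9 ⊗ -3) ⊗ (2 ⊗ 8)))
(((-5 ⊕ 3) ⊕ (3 ⊗ 0)) ⊕ ((9 ⊗ -3) ⊗ (2 ⊗ 8))) = -5

Expand innermost to outermost. Recall ⊕ takes the minimum of its arguments and ⊗ takes their sum. Working out the expression (((-5 ⊕ 3) ⊕ (3 ⊗ 0)) ⊕ ((9 ⊗ -3) ⊗ (2 ⊗ 8))) gives -5.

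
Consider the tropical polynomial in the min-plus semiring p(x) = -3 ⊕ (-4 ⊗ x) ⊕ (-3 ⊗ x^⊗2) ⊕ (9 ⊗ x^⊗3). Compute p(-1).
p(-1) = -5

A tropical monomial a ⊗ x^⊗i evaluates to a + i · x. Evaluating each term at x = -1:
  Term 0 contributes -3 + 0 · -1 = -3
  Term 1 contributes -4 + 1 · -1 = -5
  Term 2 contributes -3 + 2 · -1 = -5
  Term 3 contributes 9 + 3 · -1 = 6
p(-1) = ⊕ of these = min[-3, -5, -5, 6] = -5.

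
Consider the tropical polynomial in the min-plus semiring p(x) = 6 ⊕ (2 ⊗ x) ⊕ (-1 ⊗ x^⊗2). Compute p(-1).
p(-1) = -3

A tropical monomial a ⊗ x^⊗i evaluates to a + i · x. Evaluating each term at x = -1:
  Term 0 contributes 6 + 0 · -1 = 6
  Term 1 contributes 2 + 1 · -1 = 1
  Term 2 contributes -1 + 2 · -1 = -3
p(-1) = ⊕ of these = min[6, 1, -3] = -3.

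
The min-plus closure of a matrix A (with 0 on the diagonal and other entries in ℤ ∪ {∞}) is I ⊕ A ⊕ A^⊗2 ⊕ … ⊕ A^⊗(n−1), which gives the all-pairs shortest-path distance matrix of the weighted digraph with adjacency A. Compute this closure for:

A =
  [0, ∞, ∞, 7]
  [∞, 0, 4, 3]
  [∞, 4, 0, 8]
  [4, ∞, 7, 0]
Closure =
  [0, 18, 14, 7]
  [7, 0, 4, 3]
  [11, 4, 0, 7]
  [4, 11, 7, 0]

This is the Floyd-Warshall all-pairs shortest-path computation. For each intermediate vertex k = 0, 1, …, 3, update dist[i][j] ← min(dist[i][j], dist[i][k] + dist[k][j]). The final matrix gives, for each (i, j), the minimum total weight of any directed path from i to j (possibly empty when i = j).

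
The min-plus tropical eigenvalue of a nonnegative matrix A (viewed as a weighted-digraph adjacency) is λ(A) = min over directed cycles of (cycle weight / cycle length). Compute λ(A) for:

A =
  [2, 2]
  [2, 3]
λ(A) = 2

Enumerate directed cycles and compute their means (weight / length). Sample:
  cycle 0 → 0: weight = 2, length = 1, mean = 2/1 ≈ 2.000
  cycle 1 → 1: weight = 3, length = 1, mean = 3/1 ≈ 3.000
  cycle 0 → 1 → 0: weight = 4, length = 2, mean = 4/2 ≈ 2.000
  cycle 1 → 0 → 1: weight = 4, length = 2, mean = 4/2 ≈ 2.000
Minimum mean = 2.000, attained e.g. along the cycle 0 → 0 with weight 2 and length 1. So λ(A) = 2/1 = 2.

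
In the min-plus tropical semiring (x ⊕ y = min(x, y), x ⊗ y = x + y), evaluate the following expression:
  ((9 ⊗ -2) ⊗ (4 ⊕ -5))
((9 ⊗ -2) ⊗ (4 ⊕ -5)) = 2

Expand innermost to outermost. Recall ⊕ takes the minimum of its arguments and ⊗ takes their sum. Working out the expression ((9 ⊗ -2) ⊗ (4 ⊕ -5)) gives 2.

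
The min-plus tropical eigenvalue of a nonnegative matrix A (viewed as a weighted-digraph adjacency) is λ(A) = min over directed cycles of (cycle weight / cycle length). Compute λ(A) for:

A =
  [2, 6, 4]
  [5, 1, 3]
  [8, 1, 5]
λ(A) = 1

Enumerate directed cycles and compute their means (weight / length). Sample:
  cycle 0 → 0: weight = 2, length = 1, mean = 2/1 ≈ 2.000
  cycle 1 → 1: weight = 1, length = 1, mean = 1/1 ≈ 1.000
  cycle 2 → 2: weight = 5, length = 1, mean = 5/1 ≈ 5.000
  cycle 0 → 1 → 0: weight = 11, length = 2, mean = 11/2 ≈ 5.500
  cycle 0 → 2 → 0: weight = 12, length = 2, mean = 12/2 ≈ 6.000
  cycle 1 → 0 → 1: weight = 11, length = 2, mean = 11/2 ≈ 5.500
Minimum mean = 1.000, attained e.g. along the cycle 1 → 1 with weight 1 and length 1. So λ(A) = 1/1 = 1.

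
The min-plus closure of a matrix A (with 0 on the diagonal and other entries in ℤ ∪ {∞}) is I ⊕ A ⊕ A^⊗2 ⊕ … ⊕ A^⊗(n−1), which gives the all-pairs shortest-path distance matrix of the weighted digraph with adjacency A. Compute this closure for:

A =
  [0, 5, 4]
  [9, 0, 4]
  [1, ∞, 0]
Closure =
  [0, 5, 4]
  [5, 0, 4]
  [1, 6, 0]

This is the Floyd-Warshall all-pairs shortest-path computation. For each intermediate vertex k = 0, 1, …, 2, update dist[i][j] ← min(dist[i][j], dist[i][k] + dist[k][j]). The final matrix gives, for each (i, j), the minimum total weight of any directed path from i to j (possibly empty when i = j).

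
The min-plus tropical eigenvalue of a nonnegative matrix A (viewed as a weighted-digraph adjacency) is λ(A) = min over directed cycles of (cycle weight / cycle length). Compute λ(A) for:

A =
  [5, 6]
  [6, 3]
λ(A) = 3

Enumerate directed cycles and compute their means (weight / length). Sample:
  cycle 0 → 0: weight = 5, length = 1, mean = 5/1 ≈ 5.000
  cycle 1 → 1: weight = 3, length = 1, mean = 3/1 ≈ 3.000
  cycle 0 → 1 → 0: weight = 12, length = 2, mean = 12/2 ≈ 6.000
  cycle 1 → 0 → 1: weight = 12, length = 2, mean = 12/2 ≈ 6.000
Minimum mean = 3.000, attained e.g. along the cycle 1 → 1 with weight 3 and length 1. So λ(A) = 3/1 = 3.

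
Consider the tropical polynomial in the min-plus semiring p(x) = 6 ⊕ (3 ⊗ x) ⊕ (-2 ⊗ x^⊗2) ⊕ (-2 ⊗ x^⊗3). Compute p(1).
p(1) = 0

A tropical monomial a ⊗ x^⊗i evaluates to a + i · x. Evaluating each term at x = 1:
  Term 0 contributes 6 + 0 · 1 = 6
  Term 1 contributes 3 + 1 · 1 = 4
  Term 2 contributes -2 + 2 · 1 = 0
  Term 3 contributes -2 + 3 · 1 = 1
p(1) = ⊕ of these = min[6, 4, 0, 1] = 0.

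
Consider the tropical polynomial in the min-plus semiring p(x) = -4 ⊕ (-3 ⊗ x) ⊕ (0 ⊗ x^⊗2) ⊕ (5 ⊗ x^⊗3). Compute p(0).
p(0) = -4

A tropical monomial a ⊗ x^⊗i evaluates to a + i · x. Evaluating each term at x = 0:
  Term 0 contributes -4 + 0 · 0 = -4
  Term 1 contributes -3 + 1 · 0 = -3
  Term 2 contributes 0 + 2 · 0 = 0
  Term 3 contributes 5 + 3 · 0 = 5
p(0) = ⊕ of these = min[-4, -3, 0, 5] = -4.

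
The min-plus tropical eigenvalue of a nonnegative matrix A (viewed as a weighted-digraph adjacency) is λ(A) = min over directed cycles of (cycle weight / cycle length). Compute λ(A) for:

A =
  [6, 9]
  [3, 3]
λ(A) = 3

Enumerate directed cycles and compute their means (weight / length). Sample:
  cycle 0 → 0: weight = 6, length = 1, mean = 6/1 ≈ 6.000
  cycle 1 → 1: weight = 3, length = 1, mean = 3/1 ≈ 3.000
  cycle 0 → 1 → 0: weight = 12, length = 2, mean = 12/2 ≈ 6.000
  cycle 1 → 0 → 1: weight = 12, length = 2, mean = 12/2 ≈ 6.000
Minimum mean = 3.000, attained e.g. along the cycle 1 → 1 with weight 3 and length 1. So λ(A) = 3/1 = 3.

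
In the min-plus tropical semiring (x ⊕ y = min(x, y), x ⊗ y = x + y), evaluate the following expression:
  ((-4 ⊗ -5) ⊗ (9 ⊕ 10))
((-4 ⊗ -5) ⊗ (9 ⊕ 10)) = 0

Expand innermost to outermost. Recall ⊕ takes the minimum of its arguments and ⊗ takes their sum. Working out the expression ((-4 ⊗ -5) ⊗ (9 ⊕ 10)) gives 0.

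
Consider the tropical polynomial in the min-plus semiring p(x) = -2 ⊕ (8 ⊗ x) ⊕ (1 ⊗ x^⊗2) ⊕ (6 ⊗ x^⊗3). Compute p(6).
p(6) = -2

A tropical monomial a ⊗ x^⊗i evaluates to a + i · x. Evaluating each term at x = 6:
  Term 0 contributes -2 + 0 · 6 = -2
  Term 1 contributes 8 + 1 · 6 = 14
  Term 2 contributes 1 + 2 · 6 = 13
  Term 3 contributes 6 + 3 · 6 = 24
p(6) = ⊕ of these = min[-2, 14, 13, 24] = -2.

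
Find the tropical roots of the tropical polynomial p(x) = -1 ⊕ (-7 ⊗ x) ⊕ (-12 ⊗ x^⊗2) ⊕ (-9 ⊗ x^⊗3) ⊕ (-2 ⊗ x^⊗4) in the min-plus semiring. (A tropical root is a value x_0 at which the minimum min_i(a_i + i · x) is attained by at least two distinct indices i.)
Roots: {-7, -3, 5, 6}

Each tropical root is a break point of the lower envelope of the lines y = a_i + i · x (there are 5 lines, with slopes 0, 1, ..., 4). Only the lines that attain the minimum somewhere contribute to roots; other lines are dominated. Here the surviving (envelope) indices are i = 4, i = 3, i = 2, i = 1, i = 0.
Intersections between consecutive envelope lines give the roots: for adjacent envelope indices i < j the intersection is x = (a_i − a_j) / (j − i). Reading off the sorted break points: {-7, -3, 5, 6}.
Verification: at each break x_0, at least two indices attain the minimum of min_i(a_i + i · x_0).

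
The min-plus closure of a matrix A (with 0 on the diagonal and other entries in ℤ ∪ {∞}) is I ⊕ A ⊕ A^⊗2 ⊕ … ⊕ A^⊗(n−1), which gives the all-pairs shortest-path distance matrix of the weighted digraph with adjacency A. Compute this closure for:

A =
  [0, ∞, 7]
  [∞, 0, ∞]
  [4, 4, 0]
Closure =
  [0, 11, 7]
  [∞, 0, ∞]
  [4, 4, 0]

This is the Floyd-Warshall all-pairs shortest-path computation. For each intermediate vertex k = 0, 1, …, 2, update dist[i][j] ← min(dist[i][j], dist[i][k] + dist[k][j]). The final matrix gives, for each (i, j), the minimum total weight of any directed path from i to j (possibly empty when i = j).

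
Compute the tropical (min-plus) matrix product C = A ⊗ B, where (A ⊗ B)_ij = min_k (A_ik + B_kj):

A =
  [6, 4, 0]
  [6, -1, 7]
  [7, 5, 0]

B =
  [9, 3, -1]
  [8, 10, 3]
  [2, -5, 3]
A ⊗ B =
  [2, -5, 3]
  [7, 2, 2]
  [2, -5, 3]

Apply the min-plus product entry-by-entry:
  C[0][0] = min over k of (A[0][0] + B[0][0] = 6 + 9 = 15, A[0][1] + B[1][0] = 4 + 8 = 12, A[0][2] + B[2][0] = 0 + 2 = 2) = 2 (attained at k = 2)
  C[0][1] = min over k of (A[0][0] + B[0][1] = 6 + 3 = 9, A[0][1] + B[1][1] = 4 + 10 = 14, A[0][2] + B[2][1] = 0 + -5 = -5) = -5 (attained at k = 2)
  C[0][2] = min over k of (A[0][0] + B[0][2] = 6 + -1 = 5, A[0][1] + B[1][2] = 4 + 3 = 7, A[0][2] + B[2][2] = 0 + 3 = 3) = 3 (attained at k = 2)
  C[1][0] = min over k of (A[1][0] + B[0][0] = 6 + 9 = 15, A[1][1] + B[1][0] = -1 + 8 = 7, A[1][2] + B[2][0] = 7 + 2 = 9) = 7 (attained at k = 1)
  C[1][1] = min over k of (A[1][0] + B[0][1] = 6 + 3 = 9, A[1][1] + B[1][1] = -1 + 10 = 9, A[1][2] + B[2][1] = 7 + -5 = 2) = 2 (attained at k = 2)
  C[1][2] = min over k of (A[1][0] + B[0][2] = 6 + -1 = 5, A[1][1] + B[1][2] = -1 + 3 = 2, A[1][2] + B[2][2] = 7 + 3 = 10) = 2 (attained at k = 1)
  C[2][0] = min over k of (A[2][0] + B[0][0] = 7 + 9 = 16, A[2][1] + B[1][0] = 5 + 8 = 13, A[2][2] + B[2][0] = 0 + 2 = 2) = 2 (attained at k = 2)
  C[2][1] = min over k of (A[2][0] + B[0][1] = 7 + 3 = 10, A[2][1] + B[1][1] = 5 + 10 = 15, A[2][2] + B[2][1] = 0 + -5 = -5) = -5 (attained at k = 2)
  C[2][2] = min over k of (A[2][0] + B[0][2] = 7 + -1 = 6, A[2][1] + B[1][2] = 5 + 3 = 8, A[2][2] + B[2][2] = 0 + 3 = 3) = 3 (attained at k = 2)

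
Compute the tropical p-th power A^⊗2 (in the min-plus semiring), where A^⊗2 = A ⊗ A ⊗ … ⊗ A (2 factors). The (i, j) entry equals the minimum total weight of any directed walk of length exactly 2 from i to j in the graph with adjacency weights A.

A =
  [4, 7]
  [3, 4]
A^⊗2 =
  [8, 11]
  [7, 8]

Each entry (A^⊗2)_ij equals the minimum over all length-2 walks i = v_0 → v_1 → … → v_2 = j of Σ_t A[v_t][v_{t+1}]. For example, for (i, j) = (0, 1) we minimise over 2 possible intermediate vertex sequences; the minimum is 11, attained along the walk 0 → 0 → 1.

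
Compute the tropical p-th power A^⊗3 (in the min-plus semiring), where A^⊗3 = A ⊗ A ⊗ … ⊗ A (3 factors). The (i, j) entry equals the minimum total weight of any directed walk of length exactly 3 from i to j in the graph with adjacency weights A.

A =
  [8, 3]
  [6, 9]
A^⊗3 =
  [17, 12]
  [15, 17]

Each entry (A^⊗3)_ij equals the minimum over all length-3 walks i = v_0 → v_1 → … → v_3 = j of Σ_t A[v_t][v_{t+1}]. For example, for (i, j) = (0, 1) we minimise over 4 possible intermediate vertex sequences; the minimum is 12, attained along the walk 0 → 1 → 0 → 1.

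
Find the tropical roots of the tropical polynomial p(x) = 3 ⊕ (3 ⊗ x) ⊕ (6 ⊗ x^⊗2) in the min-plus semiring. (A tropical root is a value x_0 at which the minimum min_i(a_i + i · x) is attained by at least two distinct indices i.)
Roots: {-3, 0}

Each tropical root is a break point of the lower envelope of the lines y = a_i + i · x (there are 3 lines, with slopes 0, 1, ..., 2). Only the lines that attain the minimum somewhere contribute to roots; other lines are dominated. Here the surviving (envelope) indices are i = 2, i = 1, i = 0.
Intersections between consecutive envelope lines give the roots: for adjacent envelope indices i < j the intersection is x = (a_i − a_j) / (j − i). Reading off the sorted break points: {-3, 0}.
Verification: at each break x_0, at least two indices attain the minimum of min_i(a_i + i · x_0).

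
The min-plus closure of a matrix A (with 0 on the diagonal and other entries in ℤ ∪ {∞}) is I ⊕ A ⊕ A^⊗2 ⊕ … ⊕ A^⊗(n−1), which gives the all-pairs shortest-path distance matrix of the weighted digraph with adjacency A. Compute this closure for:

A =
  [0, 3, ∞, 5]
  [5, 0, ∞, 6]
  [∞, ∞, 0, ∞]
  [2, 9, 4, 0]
Closure =
  [0, 3, 9, 5]
  [5, 0, 10, 6]
  [∞, ∞, 0, ∞]
  [2, 5, 4, 0]

This is the Floyd-Warshall all-pairs shortest-path computation. For each intermediate vertex k = 0, 1, …, 3, update dist[i][j] ← min(dist[i][j], dist[i][k] + dist[k][j]). The final matrix gives, for each (i, j), the minimum total weight of any directed path from i to j (possibly empty when i = j).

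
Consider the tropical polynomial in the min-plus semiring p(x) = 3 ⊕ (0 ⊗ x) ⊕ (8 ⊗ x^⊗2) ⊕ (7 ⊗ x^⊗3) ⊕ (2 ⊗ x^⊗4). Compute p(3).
p(3) = 3

A tropical monomial a ⊗ x^⊗i evaluates to a + i · x. Evaluating each term at x = 3:
  Term 0 contributes 3 + 0 · 3 = 3
  Term 1 contributes 0 + 1 · 3 = 3
  Term 2 contributes 8 + 2 · 3 = 14
  Term 3 contributes 7 + 3 · 3 = 16
  Term 4 contributes 2 + 4 · 3 = 14
p(3) = ⊕ of these = min[3, 3, 14, 16, 14] = 3.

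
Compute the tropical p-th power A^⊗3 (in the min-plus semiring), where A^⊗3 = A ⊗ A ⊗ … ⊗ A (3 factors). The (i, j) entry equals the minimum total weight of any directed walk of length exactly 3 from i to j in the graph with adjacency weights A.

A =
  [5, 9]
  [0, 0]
A^⊗3 =
  [9, 9]
  [0, 0]

Each entry (A^⊗3)_ij equals the minimum over all length-3 walks i = v_0 → v_1 → … → v_3 = j of Σ_t A[v_t][v_{t+1}]. For example, for (i, j) = (0, 1) we minimise over 4 possible intermediate vertex sequences; the minimum is 9, attained along the walk 0 → 1 → 1 → 1.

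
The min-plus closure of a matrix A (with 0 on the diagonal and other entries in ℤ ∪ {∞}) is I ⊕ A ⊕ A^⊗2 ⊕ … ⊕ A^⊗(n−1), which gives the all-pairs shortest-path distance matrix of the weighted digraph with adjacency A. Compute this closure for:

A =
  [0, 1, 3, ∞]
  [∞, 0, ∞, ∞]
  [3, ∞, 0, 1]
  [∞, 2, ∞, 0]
Closure =
  [0, 1, 3, 4]
  [∞, 0, ∞, ∞]
  [3, 3, 0, 1]
  [∞, 2, ∞, 0]

This is the Floyd-Warshall all-pairs shortest-path computation. For each intermediate vertex k = 0, 1, …, 3, update dist[i][j] ← min(dist[i][j], dist[i][k] + dist[k][j]). The final matrix gives, for each (i, j), the minimum total weight of any directed path from i to j (possibly empty when i = j).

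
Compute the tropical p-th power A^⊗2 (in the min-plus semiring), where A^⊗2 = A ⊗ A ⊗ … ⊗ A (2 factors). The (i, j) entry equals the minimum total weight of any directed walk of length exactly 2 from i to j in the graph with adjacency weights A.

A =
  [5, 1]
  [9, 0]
A^⊗2 =
  [10, 1]
  [9, 0]

Each entry (A^⊗2)_ij equals the minimum over all length-2 walks i = v_0 → v_1 → … → v_2 = j of Σ_t A[v_t][v_{t+1}]. For example, for (i, j) = (0, 1) we minimise over 2 possible intermediate vertex sequences; the minimum is 1, attained along the walk 0 → 1 → 1.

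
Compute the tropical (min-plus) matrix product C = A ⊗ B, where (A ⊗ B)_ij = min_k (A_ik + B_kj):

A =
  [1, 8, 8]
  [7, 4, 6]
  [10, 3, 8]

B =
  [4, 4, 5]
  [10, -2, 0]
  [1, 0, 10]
A ⊗ B =
  [5, 5, 6]
  [7, 2, 4]
  [9, 1, 3]

Apply the min-plus product entry-by-entry:
  C[0][0] = min over k of (A[0][0] + B[0][0] = 1 + 4 = 5, A[0][1] + B[1][0] = 8 + 10 = 18, A[0][2] + B[2][0] = 8 + 1 = 9) = 5 (attained at k = 0)
  C[0][1] = min over k of (A[0][0] + B[0][1] = 1 + 4 = 5, A[0][1] + B[1][1] = 8 + -2 = 6, A[0][2] + B[2][1] = 8 + 0 = 8) = 5 (attained at k = 0)
  C[0][2] = min over k of (A[0][0] + B[0][2] = 1 + 5 = 6, A[0][1] + B[1][2] = 8 + 0 = 8, A[0][2] + B[2][2] = 8 + 10 = 18) = 6 (attained at k = 0)
  C[1][0] = min over k of (A[1][0] + B[0][0] = 7 + 4 = 11, A[1][1] + B[1][0] = 4 + 10 = 14, A[1][2] + B[2][0] = 6 + 1 = 7) = 7 (attained at k = 2)
  C[1][1] = min over k of (A[1][0] + B[0][1] = 7 + 4 = 11, A[1][1] + B[1][1] = 4 + -2 = 2, A[1][2] + B[2][1] = 6 + 0 = 6) = 2 (attained at k = 1)
  C[1][2] = min over k of (A[1][0] + B[0][2] = 7 + 5 = 12, A[1][1] + B[1][2] = 4 + 0 = 4, A[1][2] + B[2][2] = 6 + 10 = 16) = 4 (attained at k = 1)
  C[2][0] = min over k of (A[2][0] + B[0][0] = 10 + 4 = 14, A[2][1] + B[1][0] = 3 + 10 = 13, A[2][2] + B[2][0] = 8 + 1 = 9) = 9 (attained at k = 2)
  C[2][1] = min over k of (A[2][0] + B[0][1] = 10 + 4 = 14, A[2][1] + B[1][1] = 3 + -2 = 1, A[2][2] + B[2][1] = 8 + 0 = 8) = 1 (attained at k = 1)
  C[2][2] = min over k of (A[2][0] + B[0][2] = 10 + 5 = 15, A[2][1] + B[1][2] = 3 + 0 = 3, A[2][2] + B[2][2] = 8 + 10 = 18) = 3 (attained at k = 1)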